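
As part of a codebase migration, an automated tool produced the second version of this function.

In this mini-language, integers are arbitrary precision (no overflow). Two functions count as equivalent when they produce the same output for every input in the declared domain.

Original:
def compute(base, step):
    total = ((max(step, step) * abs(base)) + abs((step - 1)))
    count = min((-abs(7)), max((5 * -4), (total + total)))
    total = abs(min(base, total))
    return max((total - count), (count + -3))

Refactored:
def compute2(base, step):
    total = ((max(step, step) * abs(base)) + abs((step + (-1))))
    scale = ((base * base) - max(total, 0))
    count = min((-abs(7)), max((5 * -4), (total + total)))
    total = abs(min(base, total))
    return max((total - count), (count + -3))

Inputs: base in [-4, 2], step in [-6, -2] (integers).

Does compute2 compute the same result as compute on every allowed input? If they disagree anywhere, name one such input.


Comparing the listings, the differences include: constant usage differs, local variable names differ, statement counts differ, arithmetic usage differs, min/max/abs usage differs.
One worked example (base=0, step=-2) — compute: total := 3 | count := -7 | total := 0 | result 7; compute2: total := 3 | scale := -3 | count := -7 | total := 0 | result 7; agreement on 7.
Checked all 35 inputs in the declared domain: the outputs agree on every one.
verdict: equivalent


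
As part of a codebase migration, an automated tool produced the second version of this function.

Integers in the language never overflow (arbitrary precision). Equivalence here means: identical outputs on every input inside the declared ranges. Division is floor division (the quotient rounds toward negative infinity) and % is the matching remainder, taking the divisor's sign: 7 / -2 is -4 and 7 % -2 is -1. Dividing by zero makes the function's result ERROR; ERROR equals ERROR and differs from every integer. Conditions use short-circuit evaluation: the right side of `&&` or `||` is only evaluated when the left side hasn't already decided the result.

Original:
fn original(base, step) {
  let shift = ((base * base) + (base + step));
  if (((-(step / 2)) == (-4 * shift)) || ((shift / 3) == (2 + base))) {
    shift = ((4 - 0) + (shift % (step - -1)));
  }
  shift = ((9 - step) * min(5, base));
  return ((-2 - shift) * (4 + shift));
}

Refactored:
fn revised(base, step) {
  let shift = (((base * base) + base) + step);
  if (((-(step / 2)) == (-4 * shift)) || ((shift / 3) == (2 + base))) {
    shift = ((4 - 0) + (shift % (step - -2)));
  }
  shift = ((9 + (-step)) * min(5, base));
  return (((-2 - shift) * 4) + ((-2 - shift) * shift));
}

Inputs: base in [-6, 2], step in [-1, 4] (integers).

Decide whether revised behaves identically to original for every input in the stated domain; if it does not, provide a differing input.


The rewrite breaks on base=-2, step=-1, where the results are ERROR and -288.
original: shift becomes 1; next (((-(step / 2)) == (-4 * shift)) || ((shift / 3) == (2 + base))) evaluates to true; next hits division by zero so the output is ERROR
revised: shift becomes 1; next (((-(step / 2)) == (-4 * shift)) || ((shift / 3) == (2 + base))) evaluates to true; next shift becomes 4; next shift becomes -20; next final value -288
verdict: not equivalent; witness: base=-2, step=-1


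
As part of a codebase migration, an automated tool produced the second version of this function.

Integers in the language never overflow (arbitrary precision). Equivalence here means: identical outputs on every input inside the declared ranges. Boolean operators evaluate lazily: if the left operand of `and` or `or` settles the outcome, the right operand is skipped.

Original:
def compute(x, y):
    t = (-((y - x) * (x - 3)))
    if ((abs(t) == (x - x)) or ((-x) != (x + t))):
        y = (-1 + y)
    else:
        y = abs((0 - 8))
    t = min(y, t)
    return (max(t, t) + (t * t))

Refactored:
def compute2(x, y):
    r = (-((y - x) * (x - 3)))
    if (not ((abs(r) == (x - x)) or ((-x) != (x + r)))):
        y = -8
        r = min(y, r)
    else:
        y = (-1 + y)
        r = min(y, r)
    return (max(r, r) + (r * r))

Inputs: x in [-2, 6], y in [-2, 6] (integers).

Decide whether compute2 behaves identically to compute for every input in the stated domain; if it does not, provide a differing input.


Take x=1, y=0.
compute: t := -2 | ((abs(t) == (x - x)) or ((-x) != (x + t))): false | y := 8 | t := -2 | result 2
compute2: r := -2 | (not ((abs(r) == (x - x)) or ((-x) != (x + r)))): true | y := -8 | r := -8 | result 56
2 against 56: the behavior changed.
verdict: not equivalent; witness: x=1, y=0


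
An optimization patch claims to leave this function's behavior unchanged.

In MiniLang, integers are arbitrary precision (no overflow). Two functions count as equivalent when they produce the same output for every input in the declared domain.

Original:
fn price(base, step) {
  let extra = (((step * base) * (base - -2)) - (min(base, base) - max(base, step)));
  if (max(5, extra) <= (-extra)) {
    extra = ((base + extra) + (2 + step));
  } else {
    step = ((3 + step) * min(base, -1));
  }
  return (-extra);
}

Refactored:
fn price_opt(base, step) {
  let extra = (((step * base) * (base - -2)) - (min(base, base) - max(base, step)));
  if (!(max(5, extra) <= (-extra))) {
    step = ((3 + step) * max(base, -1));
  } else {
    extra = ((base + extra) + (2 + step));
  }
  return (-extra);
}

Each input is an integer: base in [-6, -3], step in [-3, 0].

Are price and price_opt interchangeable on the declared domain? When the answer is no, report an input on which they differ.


Equivalent. Although `min(base, -1)` became `max(base, -1)`, no input in the stated domain can expose it.
Checked all 16 inputs in the declared domain: the outputs agree on every one.
As a probe, take base=-5, step=-1: price runs extra = -11; (max(5, extra) <= (-extra)) -> true; extra = -15; return 15; price_opt runs extra = -11; (!(max(5, extra) <= (-extra))) -> false; extra = -15; return 15; both end at 15.
verdict: equivalent


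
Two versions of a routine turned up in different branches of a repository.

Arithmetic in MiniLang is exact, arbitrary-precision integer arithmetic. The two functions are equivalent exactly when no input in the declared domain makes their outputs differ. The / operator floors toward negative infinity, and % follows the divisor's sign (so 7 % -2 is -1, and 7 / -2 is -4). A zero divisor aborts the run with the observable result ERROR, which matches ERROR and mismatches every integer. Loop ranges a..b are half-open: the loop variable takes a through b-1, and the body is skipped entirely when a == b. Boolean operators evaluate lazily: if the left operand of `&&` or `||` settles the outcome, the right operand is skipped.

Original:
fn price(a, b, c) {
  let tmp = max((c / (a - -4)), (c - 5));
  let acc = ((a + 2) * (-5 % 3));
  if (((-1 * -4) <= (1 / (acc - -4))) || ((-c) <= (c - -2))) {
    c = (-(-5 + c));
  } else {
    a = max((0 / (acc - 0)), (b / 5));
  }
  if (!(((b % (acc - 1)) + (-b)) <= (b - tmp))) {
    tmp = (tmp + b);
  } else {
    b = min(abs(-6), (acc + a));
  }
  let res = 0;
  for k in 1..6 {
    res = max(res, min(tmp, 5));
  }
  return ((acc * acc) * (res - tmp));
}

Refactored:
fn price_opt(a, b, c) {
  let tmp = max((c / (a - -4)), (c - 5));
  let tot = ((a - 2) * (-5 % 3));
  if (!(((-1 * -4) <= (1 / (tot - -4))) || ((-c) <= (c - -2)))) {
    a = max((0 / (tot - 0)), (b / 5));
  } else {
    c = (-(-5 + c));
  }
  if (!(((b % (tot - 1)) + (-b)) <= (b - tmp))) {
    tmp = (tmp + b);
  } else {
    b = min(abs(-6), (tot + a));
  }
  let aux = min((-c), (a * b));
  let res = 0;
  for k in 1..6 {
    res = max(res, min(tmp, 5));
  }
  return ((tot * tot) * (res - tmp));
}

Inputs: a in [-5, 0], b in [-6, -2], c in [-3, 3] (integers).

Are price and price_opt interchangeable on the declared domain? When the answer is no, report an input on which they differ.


Take a=-5, b=-6, c=-3.
price: tmp := 3 | acc := -3 | (((-1 * -4) <= (1 / (acc - -4))) || ((-c) <= (c - -2))): false | a := 0 | (!(((b % (acc - 1)) + (-b)) <= (b - tmp))): true | tmp := -3 | res := 0 | iter k=1: | res := 0 | iter k=2: | res := 0 | iter k=3: | res := 0 | iter k=4: | res := 0 | iter k=5: | res := 0 | result 27
price_opt: tmp := 3 | tot := -7 | (!(((-1 * -4) <= (1 / (tot - -4))) || ((-c) <= (c - -2)))): true | a := 0 | (!(((b % (tot - 1)) + (-b)) <= (b - tmp))): true | tmp := -3 | aux := 0 | res := 0 | iter k=1: | res := 0 | iter k=2: | res := 0 | iter k=3: | res := 0 | iter k=4: | res := 0 | iter k=5: | res := 0 | result 147
27 vs 147 — the two versions disagree here.
verdict: not equivalent; witness: a=-5, b=-6, c=-3


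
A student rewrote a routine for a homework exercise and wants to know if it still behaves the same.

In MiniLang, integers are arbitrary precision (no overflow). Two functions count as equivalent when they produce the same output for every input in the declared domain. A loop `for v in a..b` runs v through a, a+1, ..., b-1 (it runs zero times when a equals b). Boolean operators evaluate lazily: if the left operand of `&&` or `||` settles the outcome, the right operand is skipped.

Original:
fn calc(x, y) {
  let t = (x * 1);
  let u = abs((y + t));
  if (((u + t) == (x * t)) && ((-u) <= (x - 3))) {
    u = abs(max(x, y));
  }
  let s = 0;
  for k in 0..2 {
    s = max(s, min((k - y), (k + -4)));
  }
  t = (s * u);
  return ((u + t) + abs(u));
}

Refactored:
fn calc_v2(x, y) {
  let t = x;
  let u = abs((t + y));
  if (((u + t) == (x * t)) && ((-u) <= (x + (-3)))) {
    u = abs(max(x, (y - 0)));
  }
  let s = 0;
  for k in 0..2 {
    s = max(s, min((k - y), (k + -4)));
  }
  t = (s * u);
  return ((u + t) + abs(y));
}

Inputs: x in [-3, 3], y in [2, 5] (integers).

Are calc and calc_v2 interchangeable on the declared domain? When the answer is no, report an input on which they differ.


On input x=-3, y=2, calc returns 2 while calc_v2 returns 3.
verdict: not equivalent; witness: x=-3, y=2


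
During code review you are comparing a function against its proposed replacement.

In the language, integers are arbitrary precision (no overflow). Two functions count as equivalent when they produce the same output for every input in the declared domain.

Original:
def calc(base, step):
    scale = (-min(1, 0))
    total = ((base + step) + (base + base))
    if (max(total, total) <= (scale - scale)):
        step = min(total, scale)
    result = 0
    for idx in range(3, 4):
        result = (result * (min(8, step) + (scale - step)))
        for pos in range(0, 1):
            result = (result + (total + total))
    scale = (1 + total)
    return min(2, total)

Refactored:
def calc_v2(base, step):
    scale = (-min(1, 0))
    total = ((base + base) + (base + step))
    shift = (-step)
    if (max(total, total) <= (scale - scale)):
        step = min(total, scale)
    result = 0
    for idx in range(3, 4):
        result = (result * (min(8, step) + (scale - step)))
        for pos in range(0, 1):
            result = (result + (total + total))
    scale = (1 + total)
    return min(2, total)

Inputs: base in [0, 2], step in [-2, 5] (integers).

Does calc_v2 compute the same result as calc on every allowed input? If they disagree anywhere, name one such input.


Behavior is preserved: although statement counts differ, local variable names differ, the outputs never diverge.
As a probe, take base=1, step=-1: calc runs scale = 0; total = 2; (max(total, total) <= (scale - scale)) -> false; result = 0; [idx=3]; result = 0; [pos=0]; result = 4; scale = 3; return 2; calc_v2 runs scale = 0; total = 2; shift = 1; (max(total, total) <= (scale - scale)) -> false; result = 0; [idx=3]; result = 0; [pos=0]; result = 4; scale = 3; return 2; both end at 2.
Checked all 24 inputs in the declared domain: the outputs agree on every one.
verdict: equivalent


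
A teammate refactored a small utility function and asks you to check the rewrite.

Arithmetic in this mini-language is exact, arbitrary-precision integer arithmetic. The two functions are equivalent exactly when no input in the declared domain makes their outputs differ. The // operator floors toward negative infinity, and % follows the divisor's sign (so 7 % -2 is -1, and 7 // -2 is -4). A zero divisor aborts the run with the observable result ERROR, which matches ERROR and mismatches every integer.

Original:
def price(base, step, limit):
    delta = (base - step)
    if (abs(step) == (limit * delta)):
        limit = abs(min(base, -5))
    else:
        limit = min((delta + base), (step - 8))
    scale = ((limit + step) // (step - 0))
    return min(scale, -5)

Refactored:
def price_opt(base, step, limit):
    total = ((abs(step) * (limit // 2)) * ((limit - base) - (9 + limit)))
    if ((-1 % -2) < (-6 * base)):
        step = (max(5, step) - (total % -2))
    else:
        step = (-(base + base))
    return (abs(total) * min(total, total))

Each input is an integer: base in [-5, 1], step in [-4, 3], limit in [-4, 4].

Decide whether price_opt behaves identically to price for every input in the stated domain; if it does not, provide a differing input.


Evaluate both at base=-5, step=-4, limit=-4.
price: delta = -1; (abs(step) == (limit * delta)) -> true; limit = 5; scale = -1; return -5
price_opt: total = 32; ((-1 % -2) < (-6 * base)) -> true; step = 5; return 1024
-5 vs 1024 — the two versions disagree here.
verdict: not equivalent; witness: base=-5, step=-4, limit=-4


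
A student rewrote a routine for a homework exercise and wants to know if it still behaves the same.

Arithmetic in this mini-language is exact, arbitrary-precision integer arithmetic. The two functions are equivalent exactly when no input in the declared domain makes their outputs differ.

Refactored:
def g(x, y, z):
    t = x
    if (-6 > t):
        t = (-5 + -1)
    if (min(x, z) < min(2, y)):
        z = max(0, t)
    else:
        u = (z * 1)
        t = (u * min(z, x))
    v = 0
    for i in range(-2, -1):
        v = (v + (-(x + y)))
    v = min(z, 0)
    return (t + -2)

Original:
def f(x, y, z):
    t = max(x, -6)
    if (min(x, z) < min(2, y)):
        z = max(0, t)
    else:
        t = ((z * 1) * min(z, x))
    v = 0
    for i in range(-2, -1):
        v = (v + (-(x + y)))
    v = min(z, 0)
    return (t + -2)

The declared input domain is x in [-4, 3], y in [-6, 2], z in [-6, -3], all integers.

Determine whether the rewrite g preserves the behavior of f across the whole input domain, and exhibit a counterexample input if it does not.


Side by side, the visible changes include: arithmetic usage differs; also comparison usage differs; also constant usage differs; also branching structure differs; also local variable names differ; also min/max/abs usage differs; also statement counts differ.
One worked example (x=-3, y=2, z=-3) — f: t := -3 | (min(x, z) < min(2, y)): true | z := 0 | v := 0 | iter i=-2: | v := 1 | v := 0 | result -5; g: t := -3 | (-6 > t): false | (min(x, z) < min(2, y)): true | z := 0 | v := 0 | iter i=-2: | v := 1 | v := 0 | result -5; agreement on -5.
Across all 288 domain points the two functions coincide.
verdict: equivalent


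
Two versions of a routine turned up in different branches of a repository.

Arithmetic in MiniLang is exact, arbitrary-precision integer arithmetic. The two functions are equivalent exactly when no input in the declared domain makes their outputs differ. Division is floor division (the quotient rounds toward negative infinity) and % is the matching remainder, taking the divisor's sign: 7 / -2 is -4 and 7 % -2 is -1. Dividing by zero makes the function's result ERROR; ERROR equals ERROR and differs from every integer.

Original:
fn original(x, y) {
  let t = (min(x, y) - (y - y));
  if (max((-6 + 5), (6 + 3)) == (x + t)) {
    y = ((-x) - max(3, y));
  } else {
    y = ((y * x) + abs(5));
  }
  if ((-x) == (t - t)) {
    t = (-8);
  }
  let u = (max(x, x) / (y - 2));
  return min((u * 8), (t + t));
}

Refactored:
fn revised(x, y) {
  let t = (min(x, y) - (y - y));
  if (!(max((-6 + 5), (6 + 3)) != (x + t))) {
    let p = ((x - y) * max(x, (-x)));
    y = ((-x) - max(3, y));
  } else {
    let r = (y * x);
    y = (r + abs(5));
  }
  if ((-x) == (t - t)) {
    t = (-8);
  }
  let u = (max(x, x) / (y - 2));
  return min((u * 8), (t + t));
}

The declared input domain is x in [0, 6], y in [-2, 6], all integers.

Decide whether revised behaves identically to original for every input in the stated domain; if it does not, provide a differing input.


This is a faithful refactor — statement counts differ, comparison usage differs, boolean connective usage differs, local variable names differ, arithmetic usage differs, min/max/abs usage differs, but the computed results match everywhere.
One worked example (x=2, y=2) — original: t becomes 2; next (max((-6 + 5), (6 + 3)) == (x + t)) evaluates to false; next y becomes 9; next ((-x) == (t - t)) evaluates to false; next u becomes 0; next final value 0; revised: t becomes 2; next (!(max((-6 + 5), (6 + 3)) != (x + t))) evaluates to false; next r becomes 4; next y becomes 9; next ((-x) == (t - t)) evaluates to false; next u becomes 0; next final value 0; agreement on 0.
Every one of the 63 inputs gives matching results.
verdict: equivalent


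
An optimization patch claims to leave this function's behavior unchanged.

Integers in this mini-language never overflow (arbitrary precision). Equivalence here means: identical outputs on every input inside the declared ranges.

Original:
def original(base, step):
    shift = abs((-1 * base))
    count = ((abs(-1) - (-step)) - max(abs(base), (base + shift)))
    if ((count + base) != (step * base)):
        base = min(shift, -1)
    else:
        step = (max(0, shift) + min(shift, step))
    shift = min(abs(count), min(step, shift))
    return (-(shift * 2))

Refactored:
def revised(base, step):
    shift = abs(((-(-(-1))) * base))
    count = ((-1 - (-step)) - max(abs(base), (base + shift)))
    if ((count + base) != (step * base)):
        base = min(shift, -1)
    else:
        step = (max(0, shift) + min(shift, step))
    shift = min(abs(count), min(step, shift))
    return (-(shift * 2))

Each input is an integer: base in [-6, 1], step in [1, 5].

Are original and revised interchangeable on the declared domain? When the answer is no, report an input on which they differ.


These are not equivalent — on base=-6, step=3 the outputs split (-4 vs -6).
original: shift becomes 6; next count becomes -2; next ((count + base) != (step * base)) evaluates to true; next base becomes -1; next shift becomes 2; next final value -4
revised: shift becomes 6; next count becomes -4; next ((count + base) != (step * base)) evaluates to true; next base becomes -1; next shift becomes 3; next final value -6
verdict: not equivalent; witness: base=-6, step=3


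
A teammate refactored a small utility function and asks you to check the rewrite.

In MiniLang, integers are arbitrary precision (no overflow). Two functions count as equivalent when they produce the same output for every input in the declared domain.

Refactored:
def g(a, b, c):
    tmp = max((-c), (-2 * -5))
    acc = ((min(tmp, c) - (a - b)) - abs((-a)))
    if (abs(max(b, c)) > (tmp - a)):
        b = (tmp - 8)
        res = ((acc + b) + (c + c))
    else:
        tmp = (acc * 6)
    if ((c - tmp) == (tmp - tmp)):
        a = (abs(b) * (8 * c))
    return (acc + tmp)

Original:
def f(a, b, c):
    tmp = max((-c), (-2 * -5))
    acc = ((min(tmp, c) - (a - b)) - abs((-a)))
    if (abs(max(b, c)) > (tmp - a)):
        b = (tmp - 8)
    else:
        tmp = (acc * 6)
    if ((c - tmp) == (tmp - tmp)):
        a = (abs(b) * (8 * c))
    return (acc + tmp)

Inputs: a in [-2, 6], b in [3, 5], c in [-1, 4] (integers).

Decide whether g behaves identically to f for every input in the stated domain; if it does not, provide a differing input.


Equivalent — the differences include arithmetic usage differs; also statement counts differ; also local variable names differ, yet no declared input distinguishes the two.
Tracing a=6, b=5, c=0: f: tmp := 10 | acc := -7 | (abs(max(b, c)) > (tmp - a)): true | b := 2 | ((c - tmp) == (tmp - tmp)): false | result 3 | g: tmp := 10 | acc := -7 | (abs(max(b, c)) > (tmp - a)): true | b := 2 | res := -5 | ((c - tmp) == (tmp - tmp)): false | result 3 — matching result 3.
Checked all 162 inputs in the declared domain: the outputs agree on every one.
verdict: equivalent


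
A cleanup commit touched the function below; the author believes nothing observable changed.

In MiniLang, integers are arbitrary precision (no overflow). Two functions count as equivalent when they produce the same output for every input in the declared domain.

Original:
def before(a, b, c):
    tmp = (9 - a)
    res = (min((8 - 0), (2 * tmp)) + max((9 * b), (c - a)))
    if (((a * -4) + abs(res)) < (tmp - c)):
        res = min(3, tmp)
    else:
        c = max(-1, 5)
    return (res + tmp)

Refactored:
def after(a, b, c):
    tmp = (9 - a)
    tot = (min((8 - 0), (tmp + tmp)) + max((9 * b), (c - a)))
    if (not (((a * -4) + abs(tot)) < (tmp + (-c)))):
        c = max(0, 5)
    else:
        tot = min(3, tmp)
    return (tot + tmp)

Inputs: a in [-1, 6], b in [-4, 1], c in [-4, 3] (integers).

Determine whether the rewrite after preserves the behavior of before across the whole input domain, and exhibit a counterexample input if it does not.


The edit looks behavioral (`-1` became `0`), but over these ranges it never changes the outcome.
One worked example (a=4, b=-2, c=0) — before: tmp becomes 5; next res becomes 4; next (((a * -4) + abs(res)) < (tmp - c)) evaluates to true; next res becomes 3; next final value 8; after: tmp becomes 5; next tot becomes 4; next (not (((a * -4) + abs(tot)) < (tmp + (-c)))) evaluates to false; next tot becomes 3; next final value 8; agreement on 8.
An exhaustive pass over the 384 declared inputs shows identical outputs.
verdict: equivalent


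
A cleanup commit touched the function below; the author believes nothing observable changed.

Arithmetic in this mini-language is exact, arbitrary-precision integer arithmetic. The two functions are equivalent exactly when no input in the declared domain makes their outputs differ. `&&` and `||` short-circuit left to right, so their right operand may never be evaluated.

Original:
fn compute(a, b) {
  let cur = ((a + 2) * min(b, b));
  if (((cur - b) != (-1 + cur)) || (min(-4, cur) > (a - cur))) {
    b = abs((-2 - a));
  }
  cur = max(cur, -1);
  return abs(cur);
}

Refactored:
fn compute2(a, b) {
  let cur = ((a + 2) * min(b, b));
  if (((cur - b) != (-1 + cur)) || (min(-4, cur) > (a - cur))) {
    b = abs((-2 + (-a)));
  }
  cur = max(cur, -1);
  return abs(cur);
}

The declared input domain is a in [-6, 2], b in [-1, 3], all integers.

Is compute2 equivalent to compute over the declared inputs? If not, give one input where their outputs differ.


Equivalent — the differences include arithmetic usage differs, yet no declared input distinguishes the two.
One worked example (a=-6, b=2) — compute: cur becomes -8; next (((cur - b) != (-1 + cur)) || (min(-4, cur) > (a - cur))) evaluates to true; next b becomes 4; next cur becomes -1; next final value 1; compute2: cur becomes -8; next (((cur - b) != (-1 + cur)) || (min(-4, cur) > (a - cur))) evaluates to true; next b becomes 4; next cur becomes -1; next final value 1; agreement on 1.
Sweeping the whole domain (45 inputs) finds no disagreement.
verdict: equivalent


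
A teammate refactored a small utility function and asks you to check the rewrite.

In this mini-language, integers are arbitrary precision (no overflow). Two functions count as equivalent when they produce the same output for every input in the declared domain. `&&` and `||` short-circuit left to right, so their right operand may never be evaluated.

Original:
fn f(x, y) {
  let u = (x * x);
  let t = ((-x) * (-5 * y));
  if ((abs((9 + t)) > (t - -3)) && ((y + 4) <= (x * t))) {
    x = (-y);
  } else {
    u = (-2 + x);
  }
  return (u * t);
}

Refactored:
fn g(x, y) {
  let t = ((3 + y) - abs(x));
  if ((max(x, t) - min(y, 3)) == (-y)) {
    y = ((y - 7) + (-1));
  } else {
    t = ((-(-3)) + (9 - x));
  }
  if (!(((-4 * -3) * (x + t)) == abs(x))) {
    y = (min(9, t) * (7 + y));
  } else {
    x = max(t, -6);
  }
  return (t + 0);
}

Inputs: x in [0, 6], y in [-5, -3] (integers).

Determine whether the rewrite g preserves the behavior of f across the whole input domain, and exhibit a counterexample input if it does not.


The rewrite breaks on x=0, y=-5, where the results are 0 and -2.
f: u=0, then t=0, then ((abs((9 + t)) > (t - -3)) && ((y + 4) <= (x * t))) is true, then x=5, then returns 0
g: t=-2, then ((max(x, t) - min(y, 3)) == (-y)) is true, then y=-13, then (!(((-4 * -3) * (x + t)) == abs(x))) is true, then y=12, then returns -2
verdict: not equivalent; witness: x=0, y=-5


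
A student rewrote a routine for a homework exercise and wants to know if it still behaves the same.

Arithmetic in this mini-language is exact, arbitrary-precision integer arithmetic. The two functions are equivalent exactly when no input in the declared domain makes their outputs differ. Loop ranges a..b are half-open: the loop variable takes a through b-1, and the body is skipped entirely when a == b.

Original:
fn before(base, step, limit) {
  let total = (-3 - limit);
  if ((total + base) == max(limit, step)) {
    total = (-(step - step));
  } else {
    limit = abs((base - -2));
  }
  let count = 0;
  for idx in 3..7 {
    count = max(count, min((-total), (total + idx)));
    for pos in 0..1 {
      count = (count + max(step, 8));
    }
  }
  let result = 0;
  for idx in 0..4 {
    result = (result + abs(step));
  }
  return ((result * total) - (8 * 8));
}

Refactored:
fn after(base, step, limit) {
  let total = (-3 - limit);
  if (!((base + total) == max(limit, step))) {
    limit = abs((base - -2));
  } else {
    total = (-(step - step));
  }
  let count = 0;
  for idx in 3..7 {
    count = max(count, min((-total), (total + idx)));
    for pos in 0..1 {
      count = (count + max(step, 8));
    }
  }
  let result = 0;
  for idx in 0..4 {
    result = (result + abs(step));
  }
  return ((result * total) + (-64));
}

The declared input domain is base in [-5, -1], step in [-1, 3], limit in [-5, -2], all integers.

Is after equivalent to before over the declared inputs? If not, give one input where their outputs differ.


Changes here: arithmetic usage differs; and boolean connective usage differs; and constant usage differs; the full 100-point sweep finds no disagreement.
verdict: equivalent


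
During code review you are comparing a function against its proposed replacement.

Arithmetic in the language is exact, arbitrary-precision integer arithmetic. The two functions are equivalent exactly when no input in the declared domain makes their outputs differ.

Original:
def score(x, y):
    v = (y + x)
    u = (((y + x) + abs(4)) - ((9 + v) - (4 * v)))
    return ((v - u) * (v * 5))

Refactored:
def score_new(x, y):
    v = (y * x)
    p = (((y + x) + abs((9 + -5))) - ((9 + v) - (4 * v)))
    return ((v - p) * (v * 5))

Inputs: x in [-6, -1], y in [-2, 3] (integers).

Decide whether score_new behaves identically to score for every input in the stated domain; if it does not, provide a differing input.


Run the pair on x=-6, y=-2.
score: v becomes -8; next u becomes -37; next final value -1160
score_new: v becomes 12; next p becomes 23; next final value -660
-1160 against -660: the behavior changed.
verdict: not equivalent; witness: x=-6, y=-2


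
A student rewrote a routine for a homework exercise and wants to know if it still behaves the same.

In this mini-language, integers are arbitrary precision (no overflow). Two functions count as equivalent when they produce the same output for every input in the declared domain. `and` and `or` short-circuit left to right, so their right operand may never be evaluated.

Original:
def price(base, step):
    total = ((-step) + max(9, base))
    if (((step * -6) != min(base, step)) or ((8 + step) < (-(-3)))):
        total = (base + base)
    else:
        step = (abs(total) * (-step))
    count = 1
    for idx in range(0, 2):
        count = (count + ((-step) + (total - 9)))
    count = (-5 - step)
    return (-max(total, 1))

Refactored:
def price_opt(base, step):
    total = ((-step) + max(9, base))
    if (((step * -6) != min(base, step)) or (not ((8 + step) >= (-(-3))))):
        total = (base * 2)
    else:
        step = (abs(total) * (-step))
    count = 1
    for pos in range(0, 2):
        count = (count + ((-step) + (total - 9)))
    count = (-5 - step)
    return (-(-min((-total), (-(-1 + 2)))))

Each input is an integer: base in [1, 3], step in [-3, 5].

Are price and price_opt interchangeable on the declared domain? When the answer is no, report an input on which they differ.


The two versions differ — the changes include constant usage differs; boolean connective usage differs; arithmetic usage differs; local variable names differ; comparison usage differs; min/max/abs usage differs.
Spot check at base=1, step=1 — price: total becomes 8; next (((step * -6) != min(base, step)) or ((8 + step) < (-(-3)))) evaluates to true; next total becomes 2; next count becomes 1; next at idx=0:; next count becomes -7; next at idx=1:; next count becomes -15; next count becomes -6; next final value -2. price_opt: total becomes 8; next (((step * -6) != min(base, step)) or (not ((8 + step) >= (-(-3))))) evaluates to true; next total becomes 2; next count becomes 1; next at pos=0:; next count becomes -7; next at pos=1:; next count becomes -15; next count becomes -6; next final value -2. Both give -2.
An exhaustive pass over the 27 declared inputs shows identical outputs.
verdict: equivalent


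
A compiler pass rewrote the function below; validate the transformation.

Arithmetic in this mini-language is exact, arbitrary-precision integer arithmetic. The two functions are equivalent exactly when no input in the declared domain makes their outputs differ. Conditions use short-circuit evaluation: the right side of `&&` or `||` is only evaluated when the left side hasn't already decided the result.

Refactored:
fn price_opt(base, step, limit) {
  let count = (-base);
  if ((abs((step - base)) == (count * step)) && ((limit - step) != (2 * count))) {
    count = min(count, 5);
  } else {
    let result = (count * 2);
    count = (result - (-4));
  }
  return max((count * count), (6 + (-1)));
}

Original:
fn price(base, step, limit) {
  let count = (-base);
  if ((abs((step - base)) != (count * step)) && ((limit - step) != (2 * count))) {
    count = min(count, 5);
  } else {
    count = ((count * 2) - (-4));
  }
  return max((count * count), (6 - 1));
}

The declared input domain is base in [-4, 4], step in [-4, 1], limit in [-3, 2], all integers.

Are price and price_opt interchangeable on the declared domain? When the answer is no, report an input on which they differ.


Not equivalent: base=-4, step=-4, limit=-3 separates them (16 vs 144).
price: count becomes 4; next ((abs((step - base)) != (count * step)) && ((limit - step) != (2 * count))) evaluates to true; next count becomes 4; next final value 16
price_opt: count becomes 4; next ((abs((step - base)) == (count * step)) && ((limit - step) != (2 * count))) evaluates to false; next result becomes 8; next count becomes 12; next final value 144
verdict: not equivalent; witness: base=-4, step=-4, limit=-3


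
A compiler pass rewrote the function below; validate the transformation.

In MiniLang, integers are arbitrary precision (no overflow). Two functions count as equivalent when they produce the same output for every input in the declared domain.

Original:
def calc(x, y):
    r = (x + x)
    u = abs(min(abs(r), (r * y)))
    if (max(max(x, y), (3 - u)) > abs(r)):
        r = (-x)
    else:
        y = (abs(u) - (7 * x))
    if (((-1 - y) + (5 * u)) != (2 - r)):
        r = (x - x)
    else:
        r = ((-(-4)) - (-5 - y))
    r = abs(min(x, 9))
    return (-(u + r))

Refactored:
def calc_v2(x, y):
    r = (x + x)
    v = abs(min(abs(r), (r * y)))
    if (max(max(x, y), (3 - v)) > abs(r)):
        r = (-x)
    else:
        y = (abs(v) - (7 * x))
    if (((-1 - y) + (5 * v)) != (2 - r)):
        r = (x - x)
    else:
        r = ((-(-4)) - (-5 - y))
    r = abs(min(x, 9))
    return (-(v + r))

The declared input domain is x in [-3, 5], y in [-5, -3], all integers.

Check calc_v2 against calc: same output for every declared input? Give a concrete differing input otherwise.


The two versions differ — the changes include local variable names differ.
Spot check at x=-3, y=-4 — calc: r := -6 | u := 6 | (max(max(x, y), (3 - u)) > abs(r)): false | y := 27 | (((-1 - y) + (5 * u)) != (2 - r)): true | r := 0 | r := 3 | result -9. calc_v2: r := -6 | v := 6 | (max(max(x, y), (3 - v)) > abs(r)): false | y := 27 | (((-1 - y) + (5 * v)) != (2 - r)): true | r := 0 | r := 3 | result -9. Both give -9.
Sweeping the whole domain (27 inputs) finds no disagreement.
verdict: equivalent


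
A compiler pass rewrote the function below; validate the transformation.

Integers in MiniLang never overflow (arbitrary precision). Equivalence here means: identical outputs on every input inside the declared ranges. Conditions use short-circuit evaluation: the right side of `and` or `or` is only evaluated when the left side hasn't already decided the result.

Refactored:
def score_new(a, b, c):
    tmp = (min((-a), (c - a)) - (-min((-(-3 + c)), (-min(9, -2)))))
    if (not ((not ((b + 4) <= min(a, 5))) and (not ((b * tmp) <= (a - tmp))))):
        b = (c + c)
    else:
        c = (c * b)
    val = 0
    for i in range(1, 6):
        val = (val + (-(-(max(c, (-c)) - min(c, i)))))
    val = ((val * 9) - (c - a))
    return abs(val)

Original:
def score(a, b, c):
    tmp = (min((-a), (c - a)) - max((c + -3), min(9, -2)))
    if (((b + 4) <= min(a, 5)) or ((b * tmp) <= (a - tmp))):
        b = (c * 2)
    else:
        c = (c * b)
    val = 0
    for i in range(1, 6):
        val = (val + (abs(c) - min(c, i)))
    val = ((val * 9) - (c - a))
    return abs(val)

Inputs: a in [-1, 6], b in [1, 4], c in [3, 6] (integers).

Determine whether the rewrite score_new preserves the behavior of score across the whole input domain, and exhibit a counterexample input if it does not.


Differences: min/max/abs usage differs, plus arithmetic usage differs, plus boolean connective usage differs, plus constant usage differs — yet all 128 inputs agree.
verdict: equivalent


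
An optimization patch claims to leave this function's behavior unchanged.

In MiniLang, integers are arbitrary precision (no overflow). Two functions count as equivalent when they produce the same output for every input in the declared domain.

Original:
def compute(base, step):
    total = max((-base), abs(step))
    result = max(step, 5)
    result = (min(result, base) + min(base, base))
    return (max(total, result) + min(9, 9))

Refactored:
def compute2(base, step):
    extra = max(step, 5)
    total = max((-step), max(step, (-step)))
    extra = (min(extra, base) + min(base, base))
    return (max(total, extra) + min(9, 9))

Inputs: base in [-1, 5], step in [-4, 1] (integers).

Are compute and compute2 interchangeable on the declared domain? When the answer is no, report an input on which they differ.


These are not equivalent — on base=-1, step=0 the outputs split (10 vs 9).
compute: total = 1; result = 5; result = -2; return 10
compute2: extra = 5; total = 0; extra = -2; return 9
verdict: not equivalent; witness: base=-1, step=0


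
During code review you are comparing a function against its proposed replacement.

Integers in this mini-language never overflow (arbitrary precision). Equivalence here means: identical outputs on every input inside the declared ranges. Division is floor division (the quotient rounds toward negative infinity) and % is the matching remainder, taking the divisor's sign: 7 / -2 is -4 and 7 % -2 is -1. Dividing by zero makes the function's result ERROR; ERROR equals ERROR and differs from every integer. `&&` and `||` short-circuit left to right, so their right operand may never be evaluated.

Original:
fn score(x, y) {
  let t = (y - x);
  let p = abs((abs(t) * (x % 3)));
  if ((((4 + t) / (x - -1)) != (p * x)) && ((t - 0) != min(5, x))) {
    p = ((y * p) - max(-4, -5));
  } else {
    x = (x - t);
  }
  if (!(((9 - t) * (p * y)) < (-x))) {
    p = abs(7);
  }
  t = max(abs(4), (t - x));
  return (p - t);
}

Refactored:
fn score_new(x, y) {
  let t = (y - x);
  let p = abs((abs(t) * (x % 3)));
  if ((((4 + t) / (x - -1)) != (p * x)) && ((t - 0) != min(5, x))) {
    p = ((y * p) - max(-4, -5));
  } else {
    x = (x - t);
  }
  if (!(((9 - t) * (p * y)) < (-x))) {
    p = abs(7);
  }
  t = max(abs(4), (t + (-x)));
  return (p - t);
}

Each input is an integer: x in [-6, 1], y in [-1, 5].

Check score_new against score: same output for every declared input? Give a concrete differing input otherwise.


The two are interchangeable: arithmetic usage differs, and every declared input agrees.
Spot check at x=-5, y=3 — score: t=8, then p=8, then ((((4 + t) / (x - -1)) != (p * x)) && ((t - 0) != min(5, x))) is true, then p=28, then (!(((9 - t) * (p * y)) < (-x))) is true, then p=7, then t=13, then returns -6. score_new: t=8, then p=8, then ((((4 + t) / (x - -1)) != (p * x)) && ((t - 0) != min(5, x))) is true, then p=28, then (!(((9 - t) * (p * y)) < (-x))) is true, then p=7, then t=13, then returns -6. Both give -6.
Sweeping the whole domain (56 inputs) finds no disagreement.
verdict: equivalent


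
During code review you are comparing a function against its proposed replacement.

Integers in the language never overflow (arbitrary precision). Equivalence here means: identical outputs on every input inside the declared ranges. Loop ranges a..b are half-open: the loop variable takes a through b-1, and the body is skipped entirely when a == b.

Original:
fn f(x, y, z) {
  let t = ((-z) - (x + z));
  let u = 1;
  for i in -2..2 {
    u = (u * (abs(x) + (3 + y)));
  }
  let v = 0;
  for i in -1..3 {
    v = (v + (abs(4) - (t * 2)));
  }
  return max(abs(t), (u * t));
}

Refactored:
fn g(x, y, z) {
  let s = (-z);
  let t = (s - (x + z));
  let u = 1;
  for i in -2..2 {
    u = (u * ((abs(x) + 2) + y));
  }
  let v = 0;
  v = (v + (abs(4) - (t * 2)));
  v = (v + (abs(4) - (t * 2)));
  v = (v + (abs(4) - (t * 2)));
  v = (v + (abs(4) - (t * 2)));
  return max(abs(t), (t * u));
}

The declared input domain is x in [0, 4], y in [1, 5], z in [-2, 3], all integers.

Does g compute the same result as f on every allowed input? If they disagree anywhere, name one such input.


Not equivalent: x=0, y=1, z=-2 separates them (1024 vs 324).
f: t becomes 4; next u becomes 1; next at i=-2:; next u becomes 4; next at i=-1:; next u becomes 16; next at i=0:; next u becomes 64; next at i=1:; next u becomes 256; next v becomes 0; next at i=-1:; next v becomes -4; next at i=0:; next v becomes -8; next at i=1:; next v becomes -12; next at i=2:; next v becomes -16; next final value 1024
g: s becomes 2; next t becomes 4; next u becomes 1; next at i=-2:; next u becomes 3; next at i=-1:; next u becomes 9; next at i=0:; next u becomes 27; next at i=1:; next u becomes 81; next v becomes 0; next v becomes -4; next v becomes -8; next v becomes -12; next v becomes -16; next final value 324
verdict: not equivalent; witness: x=0, y=1, z=-2


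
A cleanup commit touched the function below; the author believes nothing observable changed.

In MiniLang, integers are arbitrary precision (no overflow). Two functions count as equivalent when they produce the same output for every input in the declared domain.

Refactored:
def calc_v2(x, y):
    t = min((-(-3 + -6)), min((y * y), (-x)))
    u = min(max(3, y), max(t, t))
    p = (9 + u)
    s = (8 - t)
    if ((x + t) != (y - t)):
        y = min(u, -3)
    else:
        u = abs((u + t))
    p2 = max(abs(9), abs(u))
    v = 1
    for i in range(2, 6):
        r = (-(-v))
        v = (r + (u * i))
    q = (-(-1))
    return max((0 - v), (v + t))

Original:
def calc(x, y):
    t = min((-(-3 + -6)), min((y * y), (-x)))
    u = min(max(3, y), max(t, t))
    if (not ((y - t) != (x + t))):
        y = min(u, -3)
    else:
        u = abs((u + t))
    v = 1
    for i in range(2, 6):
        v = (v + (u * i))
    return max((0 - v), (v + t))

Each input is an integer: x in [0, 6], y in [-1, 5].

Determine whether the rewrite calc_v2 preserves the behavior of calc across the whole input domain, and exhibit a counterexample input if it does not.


x=1, y=-1 yields 13 from calc but 28 from calc_v2.
verdict: not equivalent; witness: x=1, y=-1
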